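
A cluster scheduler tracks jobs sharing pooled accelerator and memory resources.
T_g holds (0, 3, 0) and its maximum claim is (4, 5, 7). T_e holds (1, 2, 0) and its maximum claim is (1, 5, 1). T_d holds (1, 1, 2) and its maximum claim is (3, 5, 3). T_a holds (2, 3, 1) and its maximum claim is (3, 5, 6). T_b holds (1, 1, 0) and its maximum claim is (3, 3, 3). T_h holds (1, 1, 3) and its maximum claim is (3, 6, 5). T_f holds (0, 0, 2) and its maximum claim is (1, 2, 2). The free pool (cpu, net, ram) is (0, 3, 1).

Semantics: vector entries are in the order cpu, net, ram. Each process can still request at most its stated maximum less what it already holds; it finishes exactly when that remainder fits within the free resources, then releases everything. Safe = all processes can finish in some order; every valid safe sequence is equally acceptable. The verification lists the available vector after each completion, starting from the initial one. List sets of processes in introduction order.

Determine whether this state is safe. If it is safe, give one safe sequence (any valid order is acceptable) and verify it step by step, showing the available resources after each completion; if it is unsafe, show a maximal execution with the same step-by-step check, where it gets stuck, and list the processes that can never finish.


UNSAFE.
Key observation: after T_e, T_f the pool peaks at (1, 5, 3), and each blocked process is short somewhere: T_g on cpu, ram; T_d on cpu; T_a on ram; T_b on cpu; T_h on cpu.
A maximal execution: T_e, T_f — then nothing else fits. Check, step by step:
  pool = (0, 3, 1)
  run T_e (needs (0, 3, 1), free (0, 3, 1)); after release of (1, 2, 0) the pool is (1, 5, 1)
  run T_f (needs (1, 2, 0), free (1, 5, 1)); after release of (0, 0, 2) the pool is (1, 5, 3)
  blocked: T_g wants (4, 2, 7), pool (1, 5, 3) — not enough cpu and ram
  blocked: T_d wants (2, 4, 1), pool (1, 5, 3) — not enough cpu
  blocked: T_a wants (1, 2, 5), pool (1, 5, 3) — not enough ram
  blocked: T_b wants (2, 2, 3), pool (1, 5, 3) — not enough cpu
  blocked: T_h wants (2, 5, 2), pool (1, 5, 3) — not enough cpu
Permanently blocked: T_g, T_d, T_a, T_b and T_h.


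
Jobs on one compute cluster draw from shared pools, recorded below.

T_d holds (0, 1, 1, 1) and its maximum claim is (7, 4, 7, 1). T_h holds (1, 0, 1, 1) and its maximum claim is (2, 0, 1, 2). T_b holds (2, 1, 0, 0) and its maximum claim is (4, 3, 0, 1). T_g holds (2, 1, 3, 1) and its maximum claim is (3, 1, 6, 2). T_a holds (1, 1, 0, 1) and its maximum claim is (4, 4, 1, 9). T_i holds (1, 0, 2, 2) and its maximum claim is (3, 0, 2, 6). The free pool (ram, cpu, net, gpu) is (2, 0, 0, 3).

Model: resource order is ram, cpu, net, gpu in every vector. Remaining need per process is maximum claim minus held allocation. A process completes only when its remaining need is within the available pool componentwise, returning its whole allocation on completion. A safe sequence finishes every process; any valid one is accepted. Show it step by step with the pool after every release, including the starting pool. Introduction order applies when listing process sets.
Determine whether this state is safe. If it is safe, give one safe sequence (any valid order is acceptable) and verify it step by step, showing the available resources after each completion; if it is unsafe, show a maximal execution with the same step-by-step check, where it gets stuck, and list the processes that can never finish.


UNSAFE.
Key observation: the wall is cpu: completing T_h, T_i, T_g brings the pool only to (6, 1, 6, 7), and all the rest need more.
The run T_h, T_i, T_g cannot be extended any further. Walking it through:
  pool = (2, 0, 0, 3)
  run T_h (needs (1, 0, 0, 1), free (2, 0, 0, 3)); after release of (1, 0, 1, 1) the pool is (3, 0, 1, 4)
  run T_i (needs (2, 0, 0, 4), free (3, 0, 1, 4)); after release of (1, 0, 2, 2) the pool is (4, 0, 3, 6)
  run T_g (needs (1, 0, 3, 1), free (4, 0, 3, 6)); after release of (2, 1, 3, 1) the pool is (6, 1, 6, 7)
  T_d still needs (7, 3, 6, 0) but only (6, 1, 6, 7) is free — short on ram and cpu
  T_b still needs (2, 2, 0, 1) but only (6, 1, 6, 7) is free — short on cpu
  T_a still needs (3, 3, 1, 8) but only (6, 1, 6, 7) is free — short on cpu and gpu
Never able to finish: T_d, T_b and T_a.


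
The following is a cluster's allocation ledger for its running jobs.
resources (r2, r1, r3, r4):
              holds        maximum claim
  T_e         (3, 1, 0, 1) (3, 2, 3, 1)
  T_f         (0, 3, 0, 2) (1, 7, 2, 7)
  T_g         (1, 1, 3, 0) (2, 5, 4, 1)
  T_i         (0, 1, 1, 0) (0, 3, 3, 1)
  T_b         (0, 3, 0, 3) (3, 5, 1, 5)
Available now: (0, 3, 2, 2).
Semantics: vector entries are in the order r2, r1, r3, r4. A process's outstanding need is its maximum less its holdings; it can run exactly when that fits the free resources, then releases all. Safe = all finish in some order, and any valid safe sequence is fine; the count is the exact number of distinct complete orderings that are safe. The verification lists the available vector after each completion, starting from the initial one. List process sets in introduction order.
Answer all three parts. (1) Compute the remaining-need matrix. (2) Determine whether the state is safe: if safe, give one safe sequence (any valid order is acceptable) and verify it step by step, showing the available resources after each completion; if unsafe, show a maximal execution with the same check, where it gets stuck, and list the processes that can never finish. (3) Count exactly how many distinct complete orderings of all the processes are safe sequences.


(1) Need matrix, components ordered r2, r1, r3, r4:
  T_e: (0, 1, 3, 0)
  T_f: (1, 4, 2, 5)
  T_g: (1, 4, 1, 1)
  T_i: (0, 2, 2, 1)
  T_b: (3, 2, 1, 2)
(2) SAFE. One safe sequence: T_i, T_e, T_b, T_f, T_g.
Key observation: reading the order forward, T_i is the first process whose need (0, 2, 2, 1) meets the free pool (0, 3, 2, 2) exactly on a resource it requests.
Verifying each step:
  pool = (0, 3, 2, 2)
  T_i needs (0, 2, 2, 1) <= (0, 3, 2, 2) -> finishes; pool += (0, 1, 1, 0) = (0, 4, 3, 2)
  T_e needs (0, 1, 3, 0) <= (0, 4, 3, 2) -> finishes; pool += (3, 1, 0, 1) = (3, 5, 3, 3)
  T_b needs (3, 2, 1, 2) <= (3, 5, 3, 3) -> finishes; pool += (0, 3, 0, 3) = (3, 8, 3, 6)
  T_f needs (1, 4, 2, 5) <= (3, 8, 3, 6) -> finishes; pool += (0, 3, 0, 2) = (3, 11, 3, 8)
  T_g needs (1, 4, 1, 1) <= (3, 11, 3, 8) -> finishes; pool += (1, 1, 3, 0) = (4, 12, 6, 8)
(3) Exactly 3 of the possible complete orderings are safe sequences.


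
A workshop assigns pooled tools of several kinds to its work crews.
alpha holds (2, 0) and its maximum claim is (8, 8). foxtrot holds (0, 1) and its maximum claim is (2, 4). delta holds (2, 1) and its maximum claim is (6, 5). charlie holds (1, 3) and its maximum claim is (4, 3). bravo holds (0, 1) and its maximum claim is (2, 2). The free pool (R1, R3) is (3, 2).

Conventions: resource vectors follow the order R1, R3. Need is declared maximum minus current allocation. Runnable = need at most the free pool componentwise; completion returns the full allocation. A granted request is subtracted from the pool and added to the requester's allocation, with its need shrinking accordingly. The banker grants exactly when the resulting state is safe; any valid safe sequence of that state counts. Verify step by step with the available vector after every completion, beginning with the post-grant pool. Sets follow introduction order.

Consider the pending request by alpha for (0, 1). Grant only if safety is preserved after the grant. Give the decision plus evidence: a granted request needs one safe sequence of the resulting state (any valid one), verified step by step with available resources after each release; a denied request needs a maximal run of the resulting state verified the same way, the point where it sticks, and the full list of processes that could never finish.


GRANT. The post-grant state is safe; one safe sequence: charlie, delta, bravo, foxtrot, alpha.
Key observation: even at the reduced pool (3, 1), charlie fits immediately, so safety survives the grant.
Step-by-step check of the post-grant state:
  pool = (3, 1)
  charlie: need (3, 0) fits (3, 1); releases (1, 3), pool now (4, 4)
  delta: need (4, 4) fits (4, 4); releases (2, 1), pool now (6, 5)
  bravo: need (2, 1) fits (6, 5); releases (0, 1), pool now (6, 6)
  foxtrot: need (2, 3) fits (6, 6); releases (0, 1), pool now (6, 7)
  alpha: need (6, 7) fits (6, 7); releases (2, 1), pool now (8, 8)


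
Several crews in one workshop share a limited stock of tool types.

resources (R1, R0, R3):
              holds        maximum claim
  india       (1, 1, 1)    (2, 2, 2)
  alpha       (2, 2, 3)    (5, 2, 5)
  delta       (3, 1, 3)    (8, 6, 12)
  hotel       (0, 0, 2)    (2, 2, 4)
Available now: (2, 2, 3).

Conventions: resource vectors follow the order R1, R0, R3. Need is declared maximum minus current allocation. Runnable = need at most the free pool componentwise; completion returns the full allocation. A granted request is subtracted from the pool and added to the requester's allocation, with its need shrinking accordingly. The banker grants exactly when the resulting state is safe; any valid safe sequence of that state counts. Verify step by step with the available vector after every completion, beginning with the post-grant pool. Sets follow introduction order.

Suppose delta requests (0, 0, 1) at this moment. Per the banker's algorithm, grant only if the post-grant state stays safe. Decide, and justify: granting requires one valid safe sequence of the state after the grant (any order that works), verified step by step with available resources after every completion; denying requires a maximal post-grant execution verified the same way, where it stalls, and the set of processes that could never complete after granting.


GRANT — the state after the grant stays safe, e.g. via india, alpha, hotel, delta.
Key observation: post-grant, (2, 2, 2) remains, and an order beginning with india completes everyone.
Check on the post-grant state, step by step:
  pool = (2, 2, 2)
  india: need (1, 1, 1) fits (2, 2, 2); releases (1, 1, 1), pool now (3, 3, 3)
  alpha: need (3, 0, 2) fits (3, 3, 3); releases (2, 2, 3), pool now (5, 5, 6)
  hotel: need (2, 2, 2) fits (5, 5, 6); releases (0, 0, 2), pool now (5, 5, 8)
  delta: need (5, 5, 8) fits (5, 5, 8); releases (3, 1, 4), pool now (8, 6, 12)


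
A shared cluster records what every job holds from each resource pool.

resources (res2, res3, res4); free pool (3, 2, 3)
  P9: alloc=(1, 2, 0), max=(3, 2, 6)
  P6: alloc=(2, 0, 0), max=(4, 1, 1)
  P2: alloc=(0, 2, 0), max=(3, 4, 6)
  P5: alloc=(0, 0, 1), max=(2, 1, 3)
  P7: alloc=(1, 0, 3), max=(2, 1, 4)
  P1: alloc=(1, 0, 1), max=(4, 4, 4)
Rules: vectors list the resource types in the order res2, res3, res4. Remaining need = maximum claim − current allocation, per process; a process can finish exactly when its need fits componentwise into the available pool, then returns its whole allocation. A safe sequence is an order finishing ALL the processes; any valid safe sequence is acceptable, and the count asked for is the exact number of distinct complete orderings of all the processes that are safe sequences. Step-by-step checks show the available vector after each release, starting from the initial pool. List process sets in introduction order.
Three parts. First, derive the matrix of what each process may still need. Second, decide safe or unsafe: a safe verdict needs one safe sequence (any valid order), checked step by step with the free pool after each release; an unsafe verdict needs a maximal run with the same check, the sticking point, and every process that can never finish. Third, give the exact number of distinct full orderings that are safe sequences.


(1) Need matrix, components ordered res2, res3, res4:
  P9: (2, 0, 6)
  P6: (2, 1, 1)
  P2: (3, 2, 6)
  P5: (2, 1, 2)
  P7: (1, 1, 1)
  P1: (3, 4, 3)
(2) SAFE. One safe sequence: P7, P2, P1, P9, P5, P6.
Key observation: P2 is the earliest step where a requested resource binds exactly: need (3, 2, 6), pool (4, 2, 6) at its turn.
Step-by-step check:
  pool = (3, 2, 3)
  P7: need (1, 1, 1) fits (3, 2, 3); releases (1, 0, 3), pool now (4, 2, 6)
  P2: need (3, 2, 6) fits (4, 2, 6); releases (0, 2, 0), pool now (4, 4, 6)
  P1: need (3, 4, 3) fits (4, 4, 6); releases (1, 0, 1), pool now (5, 4, 7)
  P9: need (2, 0, 6) fits (5, 4, 7); releases (1, 2, 0), pool now (6, 6, 7)
  P5: need (2, 1, 2) fits (6, 6, 7); releases (0, 0, 1), pool now (6, 6, 8)
  P6: need (2, 1, 1) fits (6, 6, 8); releases (2, 0, 0), pool now (8, 6, 8)
(3) Precisely 120 of the possible complete orderings are safe sequences.


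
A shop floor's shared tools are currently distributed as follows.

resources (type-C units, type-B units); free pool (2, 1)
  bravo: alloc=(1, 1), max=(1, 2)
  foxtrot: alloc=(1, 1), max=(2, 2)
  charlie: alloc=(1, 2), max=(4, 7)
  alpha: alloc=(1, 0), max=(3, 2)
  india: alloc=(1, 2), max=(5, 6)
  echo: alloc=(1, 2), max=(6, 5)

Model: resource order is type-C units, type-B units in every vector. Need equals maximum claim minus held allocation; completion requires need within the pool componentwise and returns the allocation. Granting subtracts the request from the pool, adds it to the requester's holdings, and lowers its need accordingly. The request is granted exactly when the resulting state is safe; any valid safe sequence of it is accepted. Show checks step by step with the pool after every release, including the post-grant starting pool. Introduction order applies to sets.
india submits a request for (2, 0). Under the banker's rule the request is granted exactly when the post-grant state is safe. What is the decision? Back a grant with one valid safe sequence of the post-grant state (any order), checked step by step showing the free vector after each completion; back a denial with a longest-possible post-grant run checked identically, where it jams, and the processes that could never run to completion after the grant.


DENY — the pretend-granted state is unsafe.
Key observation: after bravo, foxtrot, alpha the pool peaks at (3, 3), and each blocked process is short somewhere: charlie on type-B units; india on type-B units; echo on type-C units.
After a pretend grant, a maximal execution: bravo, foxtrot, alpha — then nothing else fits. Verifying each step:
  pool = (0, 1)
  bravo needs (0, 1) <= (0, 1) -> finishes; pool += (1, 1) = (1, 2)
  foxtrot needs (1, 1) <= (1, 2) -> finishes; pool += (1, 1) = (2, 3)
  alpha needs (2, 2) <= (2, 3) -> finishes; pool += (1, 0) = (3, 3)
  charlie still needs (3, 5) but only (3, 3) is free — short on type-B units
  india still needs (2, 4) but only (3, 3) is free — short on type-B units
  echo still needs (5, 3) but only (3, 3) is free — short on type-C units
Processes that could never finish after the grant: charlie, india and echo.


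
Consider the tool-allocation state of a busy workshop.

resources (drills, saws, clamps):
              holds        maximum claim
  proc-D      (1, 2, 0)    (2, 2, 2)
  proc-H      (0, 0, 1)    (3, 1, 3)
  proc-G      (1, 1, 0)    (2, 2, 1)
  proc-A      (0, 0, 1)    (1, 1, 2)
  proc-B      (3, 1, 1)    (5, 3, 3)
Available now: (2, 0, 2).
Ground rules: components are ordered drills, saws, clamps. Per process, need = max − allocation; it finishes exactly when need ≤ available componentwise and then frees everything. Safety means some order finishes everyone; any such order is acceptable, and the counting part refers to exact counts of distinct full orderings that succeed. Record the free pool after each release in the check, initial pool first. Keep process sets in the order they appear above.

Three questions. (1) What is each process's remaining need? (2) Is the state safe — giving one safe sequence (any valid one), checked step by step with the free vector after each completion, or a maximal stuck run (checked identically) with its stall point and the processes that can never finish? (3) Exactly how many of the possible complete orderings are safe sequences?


(1) Need matrix, components ordered drills, saws, clamps:
  proc-D: (1, 0, 2)
  proc-H: (3, 1, 2)
  proc-G: (1, 1, 1)
  proc-A: (1, 1, 1)
  proc-B: (2, 2, 2)
(2) SAFE, for example via the order proc-D, proc-G, proc-B, proc-H, proc-A.
Key observation: the order's first zero-slack moment is proc-D ((1, 0, 2) needed, (2, 0, 2) free — a requested resource with nothing to spare).
Check, step by step:
  pool = (2, 0, 2)
  run proc-D (needs (1, 0, 2), free (2, 0, 2)); after release of (1, 2, 0) the pool is (3, 2, 2)
  run proc-G (needs (1, 1, 1), free (3, 2, 2)); after release of (1, 1, 0) the pool is (4, 3, 2)
  run proc-B (needs (2, 2, 2), free (4, 3, 2)); after release of (3, 1, 1) the pool is (7, 4, 3)
  run proc-H (needs (3, 1, 2), free (7, 4, 3)); after release of (0, 0, 1) the pool is (7, 4, 4)
  run proc-A (needs (1, 1, 1), free (7, 4, 4)); after release of (0, 0, 1) the pool is (7, 4, 5)
(3) The exact count: 24 of the possible complete orderings are safe sequences.


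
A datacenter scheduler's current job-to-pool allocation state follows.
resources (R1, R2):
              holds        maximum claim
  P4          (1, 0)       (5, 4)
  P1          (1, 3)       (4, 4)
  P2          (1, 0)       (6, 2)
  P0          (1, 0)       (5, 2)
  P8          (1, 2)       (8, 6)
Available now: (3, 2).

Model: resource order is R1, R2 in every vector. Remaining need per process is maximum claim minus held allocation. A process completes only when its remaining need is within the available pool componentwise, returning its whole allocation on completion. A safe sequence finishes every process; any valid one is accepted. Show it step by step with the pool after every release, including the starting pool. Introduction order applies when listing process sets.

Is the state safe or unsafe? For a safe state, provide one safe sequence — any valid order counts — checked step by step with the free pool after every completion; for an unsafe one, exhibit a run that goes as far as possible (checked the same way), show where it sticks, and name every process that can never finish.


SAFE. One safe sequence: P1, P4, P0, P2, P8.
Key observation: reading the order forward, P1 is the first process whose need (3, 1) meets the free pool (3, 2) exactly on a resource it requests.
Verifying each step:
  pool = (3, 2)
  P1 needs (3, 1) <= (3, 2) -> finishes; pool += (1, 3) = (4, 5)
  P4 needs (4, 4) <= (4, 5) -> finishes; pool += (1, 0) = (5, 5)
  P0 needs (4, 2) <= (5, 5) -> finishes; pool += (1, 0) = (6, 5)
  P2 needs (5, 2) <= (6, 5) -> finishes; pool += (1, 0) = (7, 5)
  P8 needs (7, 4) <= (7, 5) -> finishes; pool += (1, 2) = (8, 7)


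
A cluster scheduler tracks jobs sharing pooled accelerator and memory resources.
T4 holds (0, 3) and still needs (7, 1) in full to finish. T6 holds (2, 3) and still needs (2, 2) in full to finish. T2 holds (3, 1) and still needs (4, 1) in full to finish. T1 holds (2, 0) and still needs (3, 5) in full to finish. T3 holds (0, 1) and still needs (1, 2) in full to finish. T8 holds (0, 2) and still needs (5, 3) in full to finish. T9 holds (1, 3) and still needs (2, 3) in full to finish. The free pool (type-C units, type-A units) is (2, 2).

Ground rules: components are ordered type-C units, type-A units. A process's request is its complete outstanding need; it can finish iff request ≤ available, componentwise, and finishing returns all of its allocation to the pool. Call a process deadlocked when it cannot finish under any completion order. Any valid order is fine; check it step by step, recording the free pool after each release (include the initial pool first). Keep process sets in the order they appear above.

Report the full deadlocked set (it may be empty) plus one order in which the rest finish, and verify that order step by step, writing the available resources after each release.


Nothing here is deadlocked.
Key observation: no deadlock: T6 fits now, and the freed resources carry the rest through.
One completion order for the rest: T6, T2, T8, T9, T3, T1, T4. Check, step by step:
  pool = (2, 2)
  T6 needs (2, 2) <= (2, 2) -> finishes; pool += (2, 3) = (4, 5)
  T2 needs (4, 1) <= (4, 5) -> finishes; pool += (3, 1) = (7, 6)
  T8 needs (5, 3) <= (7, 6) -> finishes; pool += (0, 2) = (7, 8)
  T9 needs (2, 3) <= (7, 8) -> finishes; pool += (1, 3) = (8, 11)
  T3 needs (1, 2) <= (8, 11) -> finishes; pool += (0, 1) = (8, 12)
  T1 needs (3, 5) <= (8, 12) -> finishes; pool += (2, 0) = (10, 12)
  T4 needs (7, 1) <= (10, 12) -> finishes; pool += (0, 3) = (10, 15)


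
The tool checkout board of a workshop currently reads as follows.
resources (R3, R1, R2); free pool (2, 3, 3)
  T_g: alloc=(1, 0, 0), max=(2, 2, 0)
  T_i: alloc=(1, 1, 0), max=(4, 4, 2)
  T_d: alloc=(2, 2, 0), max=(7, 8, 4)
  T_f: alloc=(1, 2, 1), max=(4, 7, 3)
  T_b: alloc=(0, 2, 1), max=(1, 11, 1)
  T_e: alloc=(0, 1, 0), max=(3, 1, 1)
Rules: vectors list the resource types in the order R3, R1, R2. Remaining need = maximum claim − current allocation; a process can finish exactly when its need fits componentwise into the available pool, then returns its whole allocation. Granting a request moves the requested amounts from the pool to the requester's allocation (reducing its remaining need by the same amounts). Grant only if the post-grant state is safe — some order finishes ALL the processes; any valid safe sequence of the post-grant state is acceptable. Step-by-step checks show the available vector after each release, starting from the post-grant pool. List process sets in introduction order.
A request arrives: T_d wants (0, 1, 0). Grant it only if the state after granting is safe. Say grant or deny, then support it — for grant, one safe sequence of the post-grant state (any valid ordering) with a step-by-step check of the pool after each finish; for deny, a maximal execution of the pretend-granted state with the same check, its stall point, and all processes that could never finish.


DENY — the pretend-granted state is unsafe.
Key observation: after T_g, T_e, T_i complete, (4, 4, 3) is the best the pool ever gets, yet each leftover process wants more R1.
Pretend the grant happened; the run T_g, T_e, T_i goes as far as possible. Verifying each step:
  pool = (2, 2, 3)
  T_g needs (1, 2, 0) <= (2, 2, 3) -> finishes; pool += (1, 0, 0) = (3, 2, 3)
  T_e needs (3, 0, 1) <= (3, 2, 3) -> finishes; pool += (0, 1, 0) = (3, 3, 3)
  T_i needs (3, 3, 2) <= (3, 3, 3) -> finishes; pool += (1, 1, 0) = (4, 4, 3)
  blocked: T_d wants (5, 5, 4), pool (4, 4, 3) — not enough R3, R1 and R2
  blocked: T_f wants (3, 5, 2), pool (4, 4, 3) — not enough R1
  blocked: T_b wants (1, 9, 0), pool (4, 4, 3) — not enough R1
Post-grant, the permanently blocked set is T_d, T_f and T_b.


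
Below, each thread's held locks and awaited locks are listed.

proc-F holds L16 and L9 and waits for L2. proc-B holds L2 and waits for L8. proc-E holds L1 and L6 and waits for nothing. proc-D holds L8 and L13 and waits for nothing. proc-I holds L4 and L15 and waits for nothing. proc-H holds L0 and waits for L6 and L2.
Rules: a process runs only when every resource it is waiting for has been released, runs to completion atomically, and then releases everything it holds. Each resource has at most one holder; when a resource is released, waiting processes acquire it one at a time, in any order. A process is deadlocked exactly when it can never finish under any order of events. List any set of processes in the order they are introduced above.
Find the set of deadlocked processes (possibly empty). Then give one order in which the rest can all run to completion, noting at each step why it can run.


Nothing here is deadlocked.
Key observation: every chain of waits terminates; starting from the processes that wait on nothing, all the rest unlock in turn.
A valid finishing order for the others: proc-D, proc-B, proc-I, proc-F, proc-E, proc-H.
Walking it through:
  run proc-D (it waits on nothing); releases L8 and L13
  proc-B: everything it awaited (L8) is free; runs, freeing L2
  run proc-I (it waits on nothing); releases L4 and L15
  proc-F: everything it awaited (L2) is free; runs, freeing L16 and L9
  run proc-E (it waits on nothing); releases L1 and L6
  proc-H: everything it awaited (L6 and L2) is free; runs, freeing L0


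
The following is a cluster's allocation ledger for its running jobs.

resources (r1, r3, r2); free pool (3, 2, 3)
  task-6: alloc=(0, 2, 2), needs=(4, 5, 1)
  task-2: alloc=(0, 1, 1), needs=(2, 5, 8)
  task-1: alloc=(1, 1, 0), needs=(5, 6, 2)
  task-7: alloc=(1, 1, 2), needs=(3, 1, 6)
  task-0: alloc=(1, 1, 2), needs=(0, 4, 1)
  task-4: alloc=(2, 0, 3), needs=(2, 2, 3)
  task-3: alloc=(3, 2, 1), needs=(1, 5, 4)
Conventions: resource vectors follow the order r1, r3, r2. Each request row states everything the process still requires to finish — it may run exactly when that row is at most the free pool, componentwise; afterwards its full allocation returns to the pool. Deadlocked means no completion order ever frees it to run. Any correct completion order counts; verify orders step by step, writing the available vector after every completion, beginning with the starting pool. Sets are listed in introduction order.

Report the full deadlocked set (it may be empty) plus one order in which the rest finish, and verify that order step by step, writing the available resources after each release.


Deadlocked: task-6, task-2, task-1, task-0 and task-3.
Key observation: even finishing task-4, task-7 leaves just (6, 3, 8) free — too little r3 for any of the remaining processes.
One completion order for the rest: task-4, task-7. Walking it through:
  pool = (3, 2, 3)
  run task-4 (needs (2, 2, 3), free (3, 2, 3)); after release of (2, 0, 3) the pool is (5, 2, 6)
  run task-7 (needs (3, 1, 6), free (5, 2, 6)); after release of (1, 1, 2) the pool is (6, 3, 8)
The blocked processes can never fit:
  blocked: task-6 wants (4, 5, 1), pool (6, 3, 8) — not enough r3
  blocked: task-2 wants (2, 5, 8), pool (6, 3, 8) — not enough r3
  blocked: task-1 wants (5, 6, 2), pool (6, 3, 8) — not enough r3
  blocked: task-0 wants (0, 4, 1), pool (6, 3, 8) — not enough r3
  blocked: task-3 wants (1, 5, 4), pool (6, 3, 8) — not enough r3


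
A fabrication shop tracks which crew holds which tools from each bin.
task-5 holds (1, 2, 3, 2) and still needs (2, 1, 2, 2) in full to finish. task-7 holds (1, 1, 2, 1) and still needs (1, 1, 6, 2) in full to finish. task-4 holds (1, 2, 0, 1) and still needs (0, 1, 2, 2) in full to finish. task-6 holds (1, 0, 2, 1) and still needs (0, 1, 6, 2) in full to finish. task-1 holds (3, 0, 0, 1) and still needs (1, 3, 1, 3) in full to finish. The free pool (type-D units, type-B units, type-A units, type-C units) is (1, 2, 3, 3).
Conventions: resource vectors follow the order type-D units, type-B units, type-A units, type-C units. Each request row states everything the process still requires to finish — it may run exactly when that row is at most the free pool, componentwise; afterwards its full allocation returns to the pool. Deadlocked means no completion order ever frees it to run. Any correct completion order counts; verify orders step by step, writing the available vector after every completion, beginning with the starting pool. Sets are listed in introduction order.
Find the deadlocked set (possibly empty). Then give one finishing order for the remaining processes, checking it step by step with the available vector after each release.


No process is deadlocked.
Key observation: starting with task-4, each completion frees enough for the next — no one is permanently blocked.
The rest can finish in the order task-4, task-5, task-1, task-6, task-7. Verifying each step:
  pool = (1, 2, 3, 3)
  run task-4 (needs (0, 1, 2, 2), free (1, 2, 3, 3)); after release of (1, 2, 0, 1) the pool is (2, 4, 3, 4)
  run task-5 (needs (2, 1, 2, 2), free (2, 4, 3, 4)); after release of (1, 2, 3, 2) the pool is (3, 6, 6, 6)
  run task-1 (needs (1, 3, 1, 3), free (3, 6, 6, 6)); after release of (3, 0, 0, 1) the pool is (6, 6, 6, 7)
  run task-6 (needs (0, 1, 6, 2), free (6, 6, 6, 7)); after release of (1, 0, 2, 1) the pool is (7, 6, 8, 8)
  run task-7 (needs (1, 1, 6, 2), free (7, 6, 8, 8)); after release of (1, 1, 2, 1) the pool is (8, 7, 10, 9)


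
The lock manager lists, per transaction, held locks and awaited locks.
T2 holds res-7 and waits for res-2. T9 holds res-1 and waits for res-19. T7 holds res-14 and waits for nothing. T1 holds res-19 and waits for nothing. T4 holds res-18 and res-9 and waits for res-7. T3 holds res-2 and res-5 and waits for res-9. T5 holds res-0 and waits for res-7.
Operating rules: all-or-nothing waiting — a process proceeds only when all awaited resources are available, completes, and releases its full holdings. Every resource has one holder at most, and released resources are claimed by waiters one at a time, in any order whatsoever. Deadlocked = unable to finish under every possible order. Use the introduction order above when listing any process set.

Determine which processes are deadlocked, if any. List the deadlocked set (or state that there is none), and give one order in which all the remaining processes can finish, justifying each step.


The deadlocked set is T2, T4, T3 and T5.
Key observation: along T2 -> T3 -> T4 -> T2, each member waits on what the next one holds — a deadlock; T5 waits into the deadlock from upstream.
The rest can finish in the order T7, T1, T9.
Step-by-step check:
  run T7 (it waits on nothing); releases res-14
  run T1 (it waits on nothing); releases res-19
  run T9 (all its waits — res-19 — are resolved); releases res-1


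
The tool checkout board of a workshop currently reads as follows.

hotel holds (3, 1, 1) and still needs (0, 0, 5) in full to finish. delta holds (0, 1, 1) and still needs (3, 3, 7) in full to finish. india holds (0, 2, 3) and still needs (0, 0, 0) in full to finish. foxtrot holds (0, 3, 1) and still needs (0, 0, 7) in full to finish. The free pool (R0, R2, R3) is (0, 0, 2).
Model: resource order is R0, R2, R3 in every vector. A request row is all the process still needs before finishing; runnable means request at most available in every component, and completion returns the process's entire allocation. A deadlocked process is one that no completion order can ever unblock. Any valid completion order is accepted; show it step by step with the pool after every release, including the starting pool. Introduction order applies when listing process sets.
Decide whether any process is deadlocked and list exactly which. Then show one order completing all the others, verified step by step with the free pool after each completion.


Deadlocked: delta and foxtrot.
Key observation: the wall is R3: completing india, hotel brings the pool only to (3, 3, 6), and all the rest need more.
The rest can finish in the order india, hotel. Verifying each step:
  pool = (0, 0, 2)
  india needs (0, 0, 0) <= (0, 0, 2) -> finishes; pool += (0, 2, 3) = (0, 2, 5)
  hotel needs (0, 0, 5) <= (0, 2, 5) -> finishes; pool += (3, 1, 1) = (3, 3, 6)
None of the blocked processes ever fits:
  delta still needs (3, 3, 7) but only (3, 3, 6) is free — short on R3
  foxtrot still needs (0, 0, 7) but only (3, 3, 6) is free — short on R3


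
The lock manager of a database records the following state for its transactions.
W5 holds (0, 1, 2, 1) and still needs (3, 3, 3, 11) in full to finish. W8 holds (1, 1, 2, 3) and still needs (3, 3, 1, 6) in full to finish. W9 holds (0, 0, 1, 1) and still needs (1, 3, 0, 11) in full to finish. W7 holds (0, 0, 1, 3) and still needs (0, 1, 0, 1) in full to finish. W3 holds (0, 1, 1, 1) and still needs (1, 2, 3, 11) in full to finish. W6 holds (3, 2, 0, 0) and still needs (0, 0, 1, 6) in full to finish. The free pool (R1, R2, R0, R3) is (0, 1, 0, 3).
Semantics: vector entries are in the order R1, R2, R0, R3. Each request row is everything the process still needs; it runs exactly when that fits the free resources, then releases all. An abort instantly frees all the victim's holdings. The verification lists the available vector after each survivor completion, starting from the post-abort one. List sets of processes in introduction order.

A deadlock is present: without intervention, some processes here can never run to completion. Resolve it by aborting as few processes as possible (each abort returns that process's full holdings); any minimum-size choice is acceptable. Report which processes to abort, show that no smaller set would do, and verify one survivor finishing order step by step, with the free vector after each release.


The answer: abort W9 and W3.
Key observation: the deadlocked W5 becomes finishable only because W9 and W3 released (0, 1, 2, 2); it completes at step 4 below.
Why nothing smaller works — every single abort fails: W5 alone leaves W9 blocked (short on R3); W8 alone leaves W5 blocked (short on R3); W9 alone leaves W5 blocked (short on R3); W7 alone leaves W5 blocked (short on R3); W3 alone leaves W5 blocked (short on R3); W6 alone leaves W5 blocked (short on R3).
One survivor order: W7, W6, W8, W5. Walking it through (post-abort pool first):
  pool = (0, 2, 2, 5)
  run W7 (needs (0, 1, 0, 1), free (0, 2, 2, 5)); after release of (0, 0, 1, 3) the pool is (0, 2, 3, 8)
  run W6 (needs (0, 0, 1, 6), free (0, 2, 3, 8)); after release of (3, 2, 0, 0) the pool is (3, 4, 3, 8)
  run W8 (needs (3, 3, 1, 6), free (3, 4, 3, 8)); after release of (1, 1, 2, 3) the pool is (4, 5, 5, 11)
  run W5 (needs (3, 3, 3, 11), free (4, 5, 5, 11)); after release of (0, 1, 2, 1) the pool is (4, 6, 7, 12)


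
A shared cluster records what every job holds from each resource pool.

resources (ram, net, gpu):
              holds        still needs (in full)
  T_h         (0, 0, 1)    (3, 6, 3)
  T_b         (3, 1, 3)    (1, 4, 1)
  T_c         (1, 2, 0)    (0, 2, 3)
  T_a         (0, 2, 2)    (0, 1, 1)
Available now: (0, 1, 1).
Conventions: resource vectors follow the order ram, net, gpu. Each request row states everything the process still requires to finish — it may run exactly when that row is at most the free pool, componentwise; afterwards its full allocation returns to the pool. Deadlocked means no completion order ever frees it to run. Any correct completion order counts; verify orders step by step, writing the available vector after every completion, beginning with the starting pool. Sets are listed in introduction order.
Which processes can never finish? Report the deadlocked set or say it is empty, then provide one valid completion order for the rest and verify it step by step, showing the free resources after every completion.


No process is deadlocked.
Key observation: there is always a runnable process — T_a first — so the state unwinds completely.
One completion order for the rest: T_a, T_c, T_b, T_h. Step-by-step check:
  pool = (0, 1, 1)
  T_a needs (0, 1, 1) <= (0, 1, 1) -> finishes; pool += (0, 2, 2) = (0, 3, 3)
  T_c needs (0, 2, 3) <= (0, 3, 3) -> finishes; pool += (1, 2, 0) = (1, 5, 3)
  T_b needs (1, 4, 1) <= (1, 5, 3) -> finishes; pool += (3, 1, 3) = (4, 6, 6)
  T_h needs (3, 6, 3) <= (4, 6, 6) -> finishes; pool += (0, 0, 1) = (4, 6, 7)


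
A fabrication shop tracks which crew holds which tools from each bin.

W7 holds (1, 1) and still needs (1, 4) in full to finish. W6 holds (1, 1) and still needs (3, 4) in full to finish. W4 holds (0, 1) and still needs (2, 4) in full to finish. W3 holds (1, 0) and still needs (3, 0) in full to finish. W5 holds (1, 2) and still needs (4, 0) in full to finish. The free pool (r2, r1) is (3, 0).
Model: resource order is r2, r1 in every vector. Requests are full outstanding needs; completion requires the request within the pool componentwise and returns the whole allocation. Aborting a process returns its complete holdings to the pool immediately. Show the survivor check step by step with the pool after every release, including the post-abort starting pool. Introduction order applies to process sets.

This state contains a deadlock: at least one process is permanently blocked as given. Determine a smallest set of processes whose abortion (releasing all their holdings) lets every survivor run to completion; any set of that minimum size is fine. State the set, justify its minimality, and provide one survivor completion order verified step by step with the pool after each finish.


The answer: abort W7 and W6.
Key observation: no ordering could ever have run W4 before the abort of W7 and W6; with (2, 2) back in the pool it fits at step 3.
No one abort is enough; case by case: W7 alone leaves W6 blocked (short on r1); W6 alone leaves W7 blocked (short on r1); W4 alone leaves W7 blocked (short on r1); W3 alone leaves W7 blocked (short on r1); W5 alone leaves W7 blocked (short on r1).
One survivor order: W5, W3, W4. Verifying each step (post-abort pool first):
  pool = (5, 2)
  run W5 (needs (4, 0), free (5, 2)); after release of (1, 2) the pool is (6, 4)
  run W3 (needs (3, 0), free (6, 4)); after release of (1, 0) the pool is (7, 4)
  run W4 (needs (2, 4), free (7, 4)); after release of (0, 1) the pool is (7, 5)


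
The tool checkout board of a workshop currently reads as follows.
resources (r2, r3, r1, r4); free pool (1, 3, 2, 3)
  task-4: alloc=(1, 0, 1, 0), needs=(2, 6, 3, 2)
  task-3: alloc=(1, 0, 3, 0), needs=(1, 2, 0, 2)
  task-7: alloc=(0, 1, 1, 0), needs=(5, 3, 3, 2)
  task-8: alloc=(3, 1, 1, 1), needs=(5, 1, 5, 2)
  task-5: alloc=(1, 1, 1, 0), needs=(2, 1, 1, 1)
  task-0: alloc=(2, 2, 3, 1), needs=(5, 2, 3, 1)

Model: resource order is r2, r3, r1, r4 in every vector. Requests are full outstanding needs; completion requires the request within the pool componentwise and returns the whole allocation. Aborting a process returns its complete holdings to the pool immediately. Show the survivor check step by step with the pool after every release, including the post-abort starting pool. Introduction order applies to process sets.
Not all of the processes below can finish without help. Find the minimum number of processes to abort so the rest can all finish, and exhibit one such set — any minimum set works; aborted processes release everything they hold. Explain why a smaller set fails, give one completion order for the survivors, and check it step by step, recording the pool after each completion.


Abort task-0.
Key observation: task-7 could never have finished before the abort; with (2, 2, 3, 1) returned by task-0, it fits at step 3.
Why nothing smaller works: aborting no one leaves the state deadlocked as given.
The survivors complete as task-5, task-3, task-7, task-8, task-4. Verifying each step (starting from the post-abort pool):
  pool = (3, 5, 5, 4)
  run task-5 (needs (2, 1, 1, 1), free (3, 5, 5, 4)); after release of (1, 1, 1, 0) the pool is (4, 6, 6, 4)
  run task-3 (needs (1, 2, 0, 2), free (4, 6, 6, 4)); after release of (1, 0, 3, 0) the pool is (5, 6, 9, 4)
  run task-7 (needs (5, 3, 3, 2), free (5, 6, 9, 4)); after release of (0, 1, 1, 0) the pool is (5, 7, 10, 4)
  run task-8 (needs (5, 1, 5, 2), free (5, 7, 10, 4)); after release of (3, 1, 1, 1) the pool is (8, 8, 11, 5)
  run task-4 (needs (2, 6, 3, 2), free (8, 8, 11, 5)); after release of (1, 0, 1, 0) the pool is (9, 8, 12, 5)


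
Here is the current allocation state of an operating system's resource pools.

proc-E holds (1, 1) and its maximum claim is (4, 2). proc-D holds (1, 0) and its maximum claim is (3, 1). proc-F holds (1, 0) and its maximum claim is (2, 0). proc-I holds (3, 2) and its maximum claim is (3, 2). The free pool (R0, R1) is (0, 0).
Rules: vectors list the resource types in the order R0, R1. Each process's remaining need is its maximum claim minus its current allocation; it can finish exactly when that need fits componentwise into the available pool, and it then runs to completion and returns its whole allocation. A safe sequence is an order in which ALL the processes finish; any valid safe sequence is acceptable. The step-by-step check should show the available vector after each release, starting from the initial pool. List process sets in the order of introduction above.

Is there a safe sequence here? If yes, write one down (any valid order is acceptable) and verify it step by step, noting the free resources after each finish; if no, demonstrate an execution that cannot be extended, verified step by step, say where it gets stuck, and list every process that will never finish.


The state is SAFE; one workable sequence: proc-I, proc-F, proc-D, proc-E.
Key observation: the order never hits an exact fit; proc-D is the first step at the minimum slack of 1 on its requested resources ((2, 1), (4, 2) free).
Walking it through:
  pool = (0, 0)
  proc-I needs (0, 0) <= (0, 0) -> finishes; pool += (3, 2) = (3, 2)
  proc-F needs (1, 0) <= (3, 2) -> finishes; pool += (1, 0) = (4, 2)
  proc-D needs (2, 1) <= (4, 2) -> finishes; pool += (1, 0) = (5, 2)
  proc-E needs (3, 1) <= (5, 2) -> finishes; pool += (1, 1) = (6, 3)
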